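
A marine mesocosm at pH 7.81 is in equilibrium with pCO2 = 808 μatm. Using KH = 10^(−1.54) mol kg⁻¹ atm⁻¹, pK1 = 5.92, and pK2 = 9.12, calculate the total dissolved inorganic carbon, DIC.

DIC = 1.92 mmol/kg

[CO2*] = KH · pCO2 = 10^(−1.54) × 808×10^-6 = 2.330×10^-5 mol/kg
α₀ = 1/(1 + K1/[H⁺] + K1K2/[H⁺]²) = 1/(1 + 10^+1.89 + 10^+0.58) = 0.01213
DIC = [CO2*]/α₀ = 2.330×10^-5 / 0.01213 = 1.92 mmol/kg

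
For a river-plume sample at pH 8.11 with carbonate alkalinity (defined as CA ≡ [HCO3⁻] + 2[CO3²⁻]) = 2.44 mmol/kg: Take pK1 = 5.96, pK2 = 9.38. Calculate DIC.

CA = [HCO3⁻] + 2[CO3²⁻] = (α₁ + 2α₂)·DIC
At pH 8.11: [H⁺]/K1 = 10^-2.15 = 0.0070795, K2/[H⁺] = 10^-1.27 = 0.053703
α₁ = 1/(1 + 0.0070795 + 0.053703) = 1/1.0608 = 0.9427; α₂ = α₁·K2/[H⁺] = 0.05063
α₁ + 2α₂ = 1.0440
DIC = CA / (α₁ + 2α₂) = 2.44 / 1.0440 = 2.34 mmol/kg

DIC = 2.34 mmol/kg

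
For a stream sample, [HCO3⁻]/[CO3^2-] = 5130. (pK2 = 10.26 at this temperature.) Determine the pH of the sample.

From K2 = [H⁺][CO3^2-]/[HCO3⁻]:  pH = pK2 − log₁₀([HCO3⁻]/[CO3^2-])
log₁₀(5130) = +3.710
pH = 10.26 − (+3.710) = 6.55

pH = 6.55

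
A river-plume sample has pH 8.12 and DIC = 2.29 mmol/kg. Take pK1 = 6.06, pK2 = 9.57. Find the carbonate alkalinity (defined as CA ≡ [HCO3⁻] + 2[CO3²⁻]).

CA = [HCO3⁻] + 2[CO3²⁻] = (α₁ + 2α₂)·DIC
At pH 8.12: [H⁺]/K1 = 10^-2.06 = 0.0087096, K2/[H⁺] = 10^-1.45 = 0.035481
α₁ = 1/(1 + 0.0087096 + 0.035481) = 1/1.0442 = 0.9577; α₂ = α₁·K2/[H⁺] = 0.03398
α₁ + 2α₂ = 1.0256
CA = 1.0256 × 2.29 = 2.35 mmol/kg

CA = 2.35 mmol/kg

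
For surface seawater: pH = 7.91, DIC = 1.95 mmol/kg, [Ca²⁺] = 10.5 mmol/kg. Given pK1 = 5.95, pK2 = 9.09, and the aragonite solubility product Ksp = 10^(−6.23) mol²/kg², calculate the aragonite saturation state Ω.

Ω = 2.13

α₂ = 1 / (1 + [H⁺]/K2 + [H⁺]²/(K1K2)) = 1 / (1 + 10^+1.18 + 10^-0.78)
   = 1 / (1 + 15.136 + 0.16596) = 1/16.302 = 0.06134
[CO3²⁻] = α₂ × DIC = 0.06134 × 1.95 = 0.1196 mmol/kg
Ksp = 10^(−6.23) = 5.888×10^-7
Ω = [Ca²⁺][CO3²⁻]/Ksp = (10.5×10^-3)(1.196×10^-4) / 5.888×10^-7 = 2.13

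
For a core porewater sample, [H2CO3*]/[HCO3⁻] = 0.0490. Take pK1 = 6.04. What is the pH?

pH = 7.35

From K1 = [H⁺][HCO3⁻]/[H2CO3*]:  pH = pK1 − log₁₀([H2CO3*]/[HCO3⁻])
log₁₀(0.0490) = -1.310
pH = 6.04 − (-1.310) = 7.35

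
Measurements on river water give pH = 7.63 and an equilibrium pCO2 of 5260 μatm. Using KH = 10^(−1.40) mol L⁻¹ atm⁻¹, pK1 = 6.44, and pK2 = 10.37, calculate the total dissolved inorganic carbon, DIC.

[CO2*] = KH · pCO2 = 10^(−1.40) × 5260×10^-6 = 2.094×10^-4 mol/L
α₀ = 1/(1 + K1/[H⁺] + K1K2/[H⁺]²) = 1/(1 + 10^+1.19 + 10^-1.55) = 0.06055
DIC = [CO2*]/α₀ = 2.094×10^-4 / 0.06055 = 3.46 mmol/L

DIC = 3.46 mmol/L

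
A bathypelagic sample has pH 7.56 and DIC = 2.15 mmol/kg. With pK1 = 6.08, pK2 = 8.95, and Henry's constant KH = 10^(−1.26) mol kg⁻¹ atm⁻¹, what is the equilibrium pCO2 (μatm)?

α₀ = 1 / (1 + K1/[H⁺] + K1K2/[H⁺]²) = 1 / (1 + 10^+1.48 + 10^+0.09)
   = 1 / (1 + 30.200 + 1.2303) = 1/32.430 = 0.03084
[CO2*] = α₀ × DIC = 0.03084 × 2.15 = 0.06630 mmol/kg
pCO2 = [CO2*]/KH = 6.630×10^-5 / 5.495×10^-2 = 1210 μatm

pCO2 = 1210 μatm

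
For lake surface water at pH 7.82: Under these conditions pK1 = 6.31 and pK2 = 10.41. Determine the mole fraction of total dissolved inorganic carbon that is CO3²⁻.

α₂ = 0.00249

α₂ = 1 / (1 + [H⁺]/K2 + [H⁺]²/(K1K2)) = 1 / (1 + 10^+2.59 + 10^+1.08)
   = 1 / (1 + 389.05 + 12.023) = 1/402.07 = 0.002487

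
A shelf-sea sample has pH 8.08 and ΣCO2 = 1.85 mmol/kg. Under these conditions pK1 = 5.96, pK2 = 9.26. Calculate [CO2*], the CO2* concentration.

[CO2*] = 13.1 μmol/kg

α₀ = 1 / (1 + K1/[H⁺] + K1K2/[H⁺]²) = 1 / (1 + 10^+2.12 + 10^+0.94)
   = 1 / (1 + 131.83 + 8.7096) = 1/141.54 = 0.007065
[CO2*] = α₀ × DIC = 0.007065 × 1.85 = 0.0131 mmol/kg = 13.1 μmol/kg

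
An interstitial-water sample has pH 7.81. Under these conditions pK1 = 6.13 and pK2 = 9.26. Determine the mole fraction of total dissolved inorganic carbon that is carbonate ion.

α₂ = 1 / (1 + [H⁺]/K2 + [H⁺]²/(K1K2)) = 1 / (1 + 10^+1.45 + 10^-0.23)
   = 1 / (1 + 28.184 + 0.58884) = 1/29.773 = 0.03359

α₂ = 0.0336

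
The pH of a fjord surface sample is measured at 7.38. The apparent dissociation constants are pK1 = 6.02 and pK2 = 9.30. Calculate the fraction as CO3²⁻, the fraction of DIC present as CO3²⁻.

α₂ = 1 / (1 + [H⁺]/K2 + [H⁺]²/(K1K2)) = 1 / (1 + 10^+1.92 + 10^+0.56)
   = 1 / (1 + 83.176 + 3.6308) = 1/87.807 = 0.01139

α₂ = 0.0114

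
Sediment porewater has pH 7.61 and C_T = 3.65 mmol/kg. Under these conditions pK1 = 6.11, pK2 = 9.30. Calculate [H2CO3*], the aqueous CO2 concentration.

[CO2*] = 0.110 mmol/kg

α₀ = 1 / (1 + K1/[H⁺] + K1K2/[H⁺]²) = 1 / (1 + 10^+1.50 + 10^-0.19)
   = 1 / (1 + 31.623 + 0.64565) = 1/33.268 = 0.03006
[CO2*] = α₀ × DIC = 0.03006 × 3.65 = 0.110 mmol/kg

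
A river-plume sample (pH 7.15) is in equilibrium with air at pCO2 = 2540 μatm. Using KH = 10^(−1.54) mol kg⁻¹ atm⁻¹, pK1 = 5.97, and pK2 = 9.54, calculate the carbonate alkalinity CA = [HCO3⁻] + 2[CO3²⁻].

[CO2*] = KH · pCO2 = 10^(−1.54) × 2540×10^-6 = 7.325×10^-5 mol/kg
α₀ = 1/(1 + K1/[H⁺] + K1K2/[H⁺]²) = 1/(1 + 10^+1.18 + 10^-1.21) = 0.06174
DIC = [CO2*]/α₀ = 7.325×10^-5 / 0.06174 = 1.187 mmol/kg
CA = (α₁ + 2α₂)·DIC = (0.9345 + 2×0.003807) × 1.187 = 1.12 mmol/kg

CA = 1.12 mmol/kg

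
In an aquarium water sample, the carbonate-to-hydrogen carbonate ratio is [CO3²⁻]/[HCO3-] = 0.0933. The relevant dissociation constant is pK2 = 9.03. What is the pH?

pH = 8.00

From K2 = [H⁺][CO3²⁻]/[HCO3-]:  pH = pK2 + log₁₀([CO3²⁻]/[HCO3-])
log₁₀(0.0933) = -1.030
pH = 9.03 + (-1.030) = 8.00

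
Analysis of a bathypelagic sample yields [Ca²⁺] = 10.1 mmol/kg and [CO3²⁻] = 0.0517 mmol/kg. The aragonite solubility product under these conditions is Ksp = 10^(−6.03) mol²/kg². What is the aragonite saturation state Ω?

Ω = 0.560

Ksp = 10^(−6.03) = 9.333×10^-7
Ω = [Ca²⁺][CO3²⁻]/Ksp = (10.1×10^-3)(0.0517×10^-3) / 9.333×10^-7 = 0.560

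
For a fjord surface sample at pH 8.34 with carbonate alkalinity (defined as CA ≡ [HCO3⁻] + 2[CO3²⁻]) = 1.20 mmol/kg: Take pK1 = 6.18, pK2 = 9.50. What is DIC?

CA = [HCO3⁻] + 2[CO3²⁻] = (α₁ + 2α₂)·DIC
At pH 8.34: [H⁺]/K1 = 10^-2.16 = 0.0069183, K2/[H⁺] = 10^-1.16 = 0.069183
α₁ = 1/(1 + 0.0069183 + 0.069183) = 1/1.0761 = 0.9293; α₂ = α₁·K2/[H⁺] = 0.06429
α₁ + 2α₂ = 1.0579
DIC = CA / (α₁ + 2α₂) = 1.20 / 1.0579 = 1.13 mmol/kg

DIC = 1.13 mmol/kg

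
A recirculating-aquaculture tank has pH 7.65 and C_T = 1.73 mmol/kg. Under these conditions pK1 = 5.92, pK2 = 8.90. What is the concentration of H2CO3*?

[CO2*] = 0.0300 mmol/kg

α₀ = 1 / (1 + K1/[H⁺] + K1K2/[H⁺]²) = 1 / (1 + 10^+1.73 + 10^+0.48)
   = 1 / (1 + 53.703 + 3.0200) = 1/57.723 = 0.01732
[CO2*] = α₀ × DIC = 0.01732 × 1.73 = 0.0300 mmol/kg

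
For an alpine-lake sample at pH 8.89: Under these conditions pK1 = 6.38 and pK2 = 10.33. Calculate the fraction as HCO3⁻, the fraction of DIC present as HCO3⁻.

α₁ = 0.962

α₁ = 1 / (1 + [H⁺]/K1 + K2/[H⁺]) = 1 / (1 + 10^-2.51 + 10^-1.44)
   = 1 / (1 + 0.0030903 + 0.036308) = 1/1.0394 = 0.9621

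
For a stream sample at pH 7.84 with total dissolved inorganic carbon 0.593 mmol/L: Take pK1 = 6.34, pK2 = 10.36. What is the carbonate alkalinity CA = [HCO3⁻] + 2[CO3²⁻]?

CA = [HCO3⁻] + 2[CO3²⁻] = (α₁ + 2α₂)·DIC
At pH 7.84: [H⁺]/K1 = 10^-1.50 = 0.031623, K2/[H⁺] = 10^-2.52 = 0.0030200
α₁ = 1/(1 + 0.031623 + 0.0030200) = 1/1.0346 = 0.9665; α₂ = α₁·K2/[H⁺] = 0.002919
α₁ + 2α₂ = 0.9724
CA = 0.9724 × 0.593 = 0.577 mmol/L

CA = 0.577 mmol/L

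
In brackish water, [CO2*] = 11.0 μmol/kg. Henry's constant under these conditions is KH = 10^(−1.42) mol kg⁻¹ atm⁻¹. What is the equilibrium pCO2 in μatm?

pCO2 = 289 μatm

KH = 10^(−1.42) = 3.802×10^-2 mol kg⁻¹ atm⁻¹
pCO2 = [CO2*]/KH = 11.0×10^-6 / 3.802×10^-2 = 2.89×10^-4 atm = 289 μatm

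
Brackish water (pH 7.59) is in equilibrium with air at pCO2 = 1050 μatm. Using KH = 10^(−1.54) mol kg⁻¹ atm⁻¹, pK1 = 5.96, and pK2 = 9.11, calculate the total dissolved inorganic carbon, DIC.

[CO2*] = KH · pCO2 = 10^(−1.54) × 1050×10^-6 = 3.028×10^-5 mol/kg
α₀ = 1/(1 + K1/[H⁺] + K1K2/[H⁺]²) = 1/(1 + 10^+1.63 + 10^+0.11) = 0.02225
DIC = [CO2*]/α₀ = 3.028×10^-5 / 0.02225 = 1.36 mmol/kg

DIC = 1.36 mmol/kg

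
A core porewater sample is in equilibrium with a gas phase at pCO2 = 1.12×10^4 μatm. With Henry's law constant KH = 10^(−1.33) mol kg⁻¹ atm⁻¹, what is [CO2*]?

KH = 10^(−1.33) = 4.677×10^-2 mol kg⁻¹ atm⁻¹
[CO2*] = KH · pCO2 = 4.677×10^-2 × 1.12×10^4×10^-6 atm = 5.24×10^-4 mol/kg

[CO2*] = 524 μmol/kg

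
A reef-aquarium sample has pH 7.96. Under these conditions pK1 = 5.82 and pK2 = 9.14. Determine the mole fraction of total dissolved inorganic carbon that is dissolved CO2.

α₀ = 0.00675

α₀ = 1 / (1 + K1/[H⁺] + K1K2/[H⁺]²) = 1 / (1 + 10^+2.14 + 10^+0.96)
   = 1 / (1 + 138.04 + 9.1201) = 1/148.16 = 0.006750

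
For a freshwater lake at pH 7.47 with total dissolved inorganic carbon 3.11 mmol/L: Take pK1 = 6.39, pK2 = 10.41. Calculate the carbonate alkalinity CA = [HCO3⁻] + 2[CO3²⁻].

CA = [HCO3⁻] + 2[CO3²⁻] = (α₁ + 2α₂)·DIC
At pH 7.47: [H⁺]/K1 = 10^-1.08 = 0.083176, K2/[H⁺] = 10^-2.94 = 0.0011482
α₁ = 1/(1 + 0.083176 + 0.0011482) = 1/1.0843 = 0.9222; α₂ = α₁·K2/[H⁺] = 0.001059
α₁ + 2α₂ = 0.9244
CA = 0.9244 × 3.11 = 2.87 mmol/L

CA = 2.87 mmol/L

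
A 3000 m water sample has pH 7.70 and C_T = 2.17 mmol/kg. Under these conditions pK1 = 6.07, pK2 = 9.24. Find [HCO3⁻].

[HCO3⁻] = 2.06 mmol/kg

α₁ = 1 / (1 + [H⁺]/K1 + K2/[H⁺]) = 1 / (1 + 10^-1.63 + 10^-1.54)
   = 1 / (1 + 0.023442 + 0.028840) = 1/1.0523 = 0.9503
[HCO3⁻] = α₁ × DIC = 0.9503 × 2.17 = 2.06 mmol/kg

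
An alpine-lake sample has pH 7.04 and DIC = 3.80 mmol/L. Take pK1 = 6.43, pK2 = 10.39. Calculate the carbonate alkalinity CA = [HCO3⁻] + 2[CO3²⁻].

CA = [HCO3⁻] + 2[CO3²⁻] = (α₁ + 2α₂)·DIC
At pH 7.04: [H⁺]/K1 = 10^-0.61 = 0.24547, K2/[H⁺] = 10^-3.35 = 0.00044668
α₁ = 1/(1 + 0.24547 + 0.00044668) = 1/1.2459 = 0.8026; α₂ = α₁·K2/[H⁺] = 0.0003585
α₁ + 2α₂ = 0.8033
CA = 0.8033 × 3.80 = 3.05 mmol/L

CA = 3.05 mmol/L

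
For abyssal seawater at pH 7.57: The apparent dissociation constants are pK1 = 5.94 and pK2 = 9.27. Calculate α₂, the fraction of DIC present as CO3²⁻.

α₂ = 1 / (1 + [H⁺]/K2 + [H⁺]²/(K1K2)) = 1 / (1 + 10^+1.70 + 10^+0.07)
   = 1 / (1 + 50.119 + 1.1749) = 1/52.294 = 0.01912

α₂ = 0.0191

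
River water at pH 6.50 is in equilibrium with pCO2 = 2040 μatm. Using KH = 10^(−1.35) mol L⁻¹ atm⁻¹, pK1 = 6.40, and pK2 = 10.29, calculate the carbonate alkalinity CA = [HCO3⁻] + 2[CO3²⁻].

CA = 0.115 mmol/L

[CO2*] = KH · pCO2 = 10^(−1.35) × 2040×10^-6 = 9.112×10^-5 mol/L
α₀ = 1/(1 + K1/[H⁺] + K1K2/[H⁺]²) = 1/(1 + 10^+0.10 + 10^-3.69) = 0.4426
DIC = [CO2*]/α₀ = 9.112×10^-5 / 0.4426 = 0.2059 mmol/L
CA = (α₁ + 2α₂)·DIC = (0.5573 + 2×9.038×10^-5) × 0.2059 = 0.115 mmol/L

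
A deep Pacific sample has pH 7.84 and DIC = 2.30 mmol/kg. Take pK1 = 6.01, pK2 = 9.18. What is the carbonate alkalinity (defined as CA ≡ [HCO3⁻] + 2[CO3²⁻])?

CA = 2.37 mmol/kg

CA = [HCO3⁻] + 2[CO3²⁻] = (α₁ + 2α₂)·DIC
At pH 7.84: [H⁺]/K1 = 10^-1.83 = 0.014791, K2/[H⁺] = 10^-1.34 = 0.045709
α₁ = 1/(1 + 0.014791 + 0.045709) = 1/1.0605 = 0.9430; α₂ = α₁·K2/[H⁺] = 0.04310
α₁ + 2α₂ = 1.0292
CA = 1.0292 × 2.30 = 2.37 mmol/kg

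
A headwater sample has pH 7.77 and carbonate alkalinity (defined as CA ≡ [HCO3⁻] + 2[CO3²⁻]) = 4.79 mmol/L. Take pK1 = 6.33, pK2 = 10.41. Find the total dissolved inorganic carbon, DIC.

CA = [HCO3⁻] + 2[CO3²⁻] = (α₁ + 2α₂)·DIC
At pH 7.77: [H⁺]/K1 = 10^-1.44 = 0.036308, K2/[H⁺] = 10^-2.64 = 0.0022909
α₁ = 1/(1 + 0.036308 + 0.0022909) = 1/1.0386 = 0.9628; α₂ = α₁·K2/[H⁺] = 0.002206
α₁ + 2α₂ = 0.9672
DIC = CA / (α₁ + 2α₂) = 4.79 / 0.9672 = 4.95 mmol/L

DIC = 4.95 mmol/L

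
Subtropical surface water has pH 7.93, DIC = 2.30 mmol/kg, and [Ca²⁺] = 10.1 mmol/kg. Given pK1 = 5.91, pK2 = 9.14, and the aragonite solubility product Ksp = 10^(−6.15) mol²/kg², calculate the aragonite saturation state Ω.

α₂ = 1 / (1 + [H⁺]/K2 + [H⁺]²/(K1K2)) = 1 / (1 + 10^+1.21 + 10^-0.81)
   = 1 / (1 + 16.218 + 0.15488) = 1/17.373 = 0.05756
[CO3²⁻] = α₂ × DIC = 0.05756 × 2.30 = 0.1324 mmol/kg
Ksp = 10^(−6.15) = 7.079×10^-7
Ω = [Ca²⁺][CO3²⁻]/Ksp = (10.1×10^-3)(1.324×10^-4) / 7.079×10^-7 = 1.89

Ω = 1.89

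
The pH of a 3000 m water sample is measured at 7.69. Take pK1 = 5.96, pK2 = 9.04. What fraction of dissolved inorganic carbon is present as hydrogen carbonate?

α₁ = 0.940

α₁ = 1 / (1 + [H⁺]/K1 + K2/[H⁺]) = 1 / (1 + 10^-1.73 + 10^-1.35)
   = 1 / (1 + 0.018621 + 0.044668) = 1/1.0633 = 0.9405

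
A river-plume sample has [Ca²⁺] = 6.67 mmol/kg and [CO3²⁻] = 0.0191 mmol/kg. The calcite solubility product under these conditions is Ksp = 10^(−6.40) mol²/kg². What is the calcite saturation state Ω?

Ω = 0.320

Ksp = 10^(−6.40) = 3.981×10^-7
Ω = [Ca²⁺][CO3²⁻]/Ksp = (6.67×10^-3)(0.0191×10^-3) / 3.981×10^-7 = 0.320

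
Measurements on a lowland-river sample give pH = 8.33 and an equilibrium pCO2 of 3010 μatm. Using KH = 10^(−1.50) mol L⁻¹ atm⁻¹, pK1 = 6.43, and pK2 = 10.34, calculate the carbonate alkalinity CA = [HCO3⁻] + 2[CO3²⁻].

CA = 7.71 mmol/L

[CO2*] = KH · pCO2 = 10^(−1.50) × 3010×10^-6 = 9.518×10^-5 mol/L
α₀ = 1/(1 + K1/[H⁺] + K1K2/[H⁺]²) = 1/(1 + 10^+1.90 + 10^-0.11) = 0.01231
DIC = [CO2*]/α₀ = 9.518×10^-5 / 0.01231 = 7.730 mmol/L
CA = (α₁ + 2α₂)·DIC = (0.9781 + 2×0.009559) × 7.730 = 7.71 mmol/L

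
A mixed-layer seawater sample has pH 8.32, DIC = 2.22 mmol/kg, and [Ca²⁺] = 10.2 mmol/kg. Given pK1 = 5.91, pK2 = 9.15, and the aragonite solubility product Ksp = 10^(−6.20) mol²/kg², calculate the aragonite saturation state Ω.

α₂ = 1 / (1 + [H⁺]/K2 + [H⁺]²/(K1K2)) = 1 / (1 + 10^+0.83 + 10^-1.58)
   = 1 / (1 + 6.7608 + 0.026303) = 1/7.7871 = 0.1284
[CO3²⁻] = α₂ × DIC = 0.1284 × 2.22 = 0.2851 mmol/kg
Ksp = 10^(−6.20) = 6.310×10^-7
Ω = [Ca²⁺][CO3²⁻]/Ksp = (10.2×10^-3)(2.851×10^-4) / 6.310×10^-7 = 4.61

Ω = 4.61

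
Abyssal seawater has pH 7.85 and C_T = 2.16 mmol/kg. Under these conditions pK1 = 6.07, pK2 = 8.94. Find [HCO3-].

α₁ = 1 / (1 + [H⁺]/K1 + K2/[H⁺]) = 1 / (1 + 10^-1.78 + 10^-1.09)
   = 1 / (1 + 0.016596 + 0.081283) = 1/1.0979 = 0.9108
[HCO3⁻] = α₁ × DIC = 0.9108 × 2.16 = 1.97 mmol/kg

[HCO3⁻] = 1.97 mmol/kg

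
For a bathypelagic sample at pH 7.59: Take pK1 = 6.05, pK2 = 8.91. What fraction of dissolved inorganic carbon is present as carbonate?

α₂ = 1 / (1 + [H⁺]/K2 + [H⁺]²/(K1K2)) = 1 / (1 + 10^+1.32 + 10^-0.22)
   = 1 / (1 + 20.893 + 0.60256) = 1/22.496 = 0.04445

α₂ = 0.0445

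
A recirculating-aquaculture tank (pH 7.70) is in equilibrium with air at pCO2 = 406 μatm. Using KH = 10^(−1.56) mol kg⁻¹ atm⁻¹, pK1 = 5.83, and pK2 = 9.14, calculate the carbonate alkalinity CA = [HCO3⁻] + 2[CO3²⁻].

[CO2*] = KH · pCO2 = 10^(−1.56) × 406×10^-6 = 1.118×10^-5 mol/kg
α₀ = 1/(1 + K1/[H⁺] + K1K2/[H⁺]²) = 1/(1 + 10^+1.87 + 10^+0.43) = 0.01285
DIC = [CO2*]/α₀ = 1.118×10^-5 / 0.01285 = 0.8702 mmol/kg
CA = (α₁ + 2α₂)·DIC = (0.9526 + 2×0.03459) × 0.8702 = 0.889 mmol/kg

CA = 0.889 mmol/kg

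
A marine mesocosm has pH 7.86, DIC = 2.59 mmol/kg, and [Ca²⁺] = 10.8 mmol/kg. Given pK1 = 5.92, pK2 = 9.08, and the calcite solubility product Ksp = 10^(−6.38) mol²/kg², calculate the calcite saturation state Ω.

Ω = 3.77

α₂ = 1 / (1 + [H⁺]/K2 + [H⁺]²/(K1K2)) = 1 / (1 + 10^+1.22 + 10^-0.72)
   = 1 / (1 + 16.596 + 0.19055) = 1/17.786 = 0.05622
[CO3²⁻] = α₂ × DIC = 0.05622 × 2.59 = 0.1456 mmol/kg
Ksp = 10^(−6.38) = 4.169×10^-7
Ω = [Ca²⁺][CO3²⁻]/Ksp = (10.8×10^-3)(1.456×10^-4) / 4.169×10^-7 = 3.77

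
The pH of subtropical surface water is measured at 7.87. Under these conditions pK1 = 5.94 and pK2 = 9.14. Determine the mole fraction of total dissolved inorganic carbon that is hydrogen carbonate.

α₁ = 1 / (1 + [H⁺]/K1 + K2/[H⁺]) = 1 / (1 + 10^-1.93 + 10^-1.27)
   = 1 / (1 + 0.011749 + 0.053703) = 1/1.0655 = 0.9386

α₁ = 0.939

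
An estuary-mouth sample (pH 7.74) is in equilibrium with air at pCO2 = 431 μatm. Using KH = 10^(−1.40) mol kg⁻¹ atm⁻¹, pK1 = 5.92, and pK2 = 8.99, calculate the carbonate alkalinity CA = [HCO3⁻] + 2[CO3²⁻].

CA = 1.26 mmol/kg

[CO2*] = KH · pCO2 = 10^(−1.40) × 431×10^-6 = 1.716×10^-5 mol/kg
α₀ = 1/(1 + K1/[H⁺] + K1K2/[H⁺]²) = 1/(1 + 10^+1.82 + 10^+0.57) = 0.01413
DIC = [CO2*]/α₀ = 1.716×10^-5 / 0.01413 = 1.215 mmol/kg
CA = (α₁ + 2α₂)·DIC = (0.9334 + 2×0.05249) × 1.215 = 1.26 mmol/kg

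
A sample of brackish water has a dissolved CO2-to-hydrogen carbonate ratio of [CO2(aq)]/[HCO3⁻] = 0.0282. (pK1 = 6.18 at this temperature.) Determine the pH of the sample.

pH = 7.73

From K1 = [H⁺][HCO3⁻]/[CO2(aq)]:  pH = pK1 − log₁₀([CO2(aq)]/[HCO3⁻])
log₁₀(0.0282) = -1.550
pH = 6.18 − (-1.550) = 7.73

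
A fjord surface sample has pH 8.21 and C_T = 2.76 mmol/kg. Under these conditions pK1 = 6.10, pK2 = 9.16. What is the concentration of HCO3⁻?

α₁ = 1 / (1 + [H⁺]/K1 + K2/[H⁺]) = 1 / (1 + 10^-2.11 + 10^-0.95)
   = 1 / (1 + 0.0077625 + 0.11220) = 1/1.1200 = 0.8929
[HCO3⁻] = α₁ × DIC = 0.8929 × 2.76 = 2.46 mmol/kg

[HCO3⁻] = 2.46 mmol/kg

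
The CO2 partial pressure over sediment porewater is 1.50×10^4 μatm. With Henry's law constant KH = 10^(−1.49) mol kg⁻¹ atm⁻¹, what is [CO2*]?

KH = 10^(−1.49) = 3.236×10^-2 mol kg⁻¹ atm⁻¹
[CO2*] = KH · pCO2 = 3.236×10^-2 × 1.50×10^4×10^-6 atm = 4.85×10^-4 mol/kg

[CO2*] = 485 μmol/kg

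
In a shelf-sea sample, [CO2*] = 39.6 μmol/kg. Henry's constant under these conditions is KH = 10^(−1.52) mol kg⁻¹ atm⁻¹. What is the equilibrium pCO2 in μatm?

KH = 10^(−1.52) = 3.020×10^-2 mol kg⁻¹ atm⁻¹
pCO2 = [CO2*]/KH = 39.6×10^-6 / 3.020×10^-2 = 1.31×10^-3 atm = 1310 μatm

pCO2 = 1310 μatm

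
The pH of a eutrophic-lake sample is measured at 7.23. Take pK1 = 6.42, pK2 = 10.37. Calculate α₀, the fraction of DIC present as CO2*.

α₀ = 0.134

α₀ = 1 / (1 + K1/[H⁺] + K1K2/[H⁺]²) = 1 / (1 + 10^+0.81 + 10^-2.33)
   = 1 / (1 + 6.4565 + 0.0046774) = 1/7.4612 = 0.1340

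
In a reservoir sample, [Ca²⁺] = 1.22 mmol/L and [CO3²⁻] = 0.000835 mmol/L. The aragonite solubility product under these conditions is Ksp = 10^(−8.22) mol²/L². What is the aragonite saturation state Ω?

Ω = 0.169

Ksp = 10^(−8.22) = 6.026×10^-9
Ω = [Ca²⁺][CO3²⁻]/Ksp = (1.22×10^-3)(0.000835×10^-3) / 6.026×10^-9 = 0.169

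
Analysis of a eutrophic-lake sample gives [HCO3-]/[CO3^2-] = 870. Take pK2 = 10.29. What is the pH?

pH = 7.35

From K2 = [H⁺][CO3^2-]/[HCO3-]:  pH = pK2 − log₁₀([HCO3-]/[CO3^2-])
log₁₀(870) = +2.940
pH = 10.29 − (+2.940) = 7.35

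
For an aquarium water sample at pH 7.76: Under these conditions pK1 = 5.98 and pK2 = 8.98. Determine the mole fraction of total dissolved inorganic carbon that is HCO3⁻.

α₁ = 0.929

α₁ = 1 / (1 + [H⁺]/K1 + K2/[H⁺]) = 1 / (1 + 10^-1.78 + 10^-1.22)
   = 1 / (1 + 0.016596 + 0.060256) = 1/1.0769 = 0.9286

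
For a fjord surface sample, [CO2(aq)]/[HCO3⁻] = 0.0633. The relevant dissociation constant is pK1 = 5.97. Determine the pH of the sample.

From K1 = [H⁺][HCO3⁻]/[CO2(aq)]:  pH = pK1 − log₁₀([CO2(aq)]/[HCO3⁻])
log₁₀(0.0633) = -1.199
pH = 5.97 − (-1.199) = 7.17

pH = 7.17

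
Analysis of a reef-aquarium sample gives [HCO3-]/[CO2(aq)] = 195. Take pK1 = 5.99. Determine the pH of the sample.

From K1 = [H⁺][HCO3-]/[CO2(aq)]:  pH = pK1 + log₁₀([HCO3-]/[CO2(aq)])
log₁₀(195) = +2.290
pH = 5.99 + (+2.290) = 8.28

pH = 8.28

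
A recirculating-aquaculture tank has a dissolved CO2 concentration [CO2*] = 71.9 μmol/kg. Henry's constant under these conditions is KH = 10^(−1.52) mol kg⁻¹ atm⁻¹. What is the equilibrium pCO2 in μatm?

KH = 10^(−1.52) = 3.020×10^-2 mol kg⁻¹ atm⁻¹
pCO2 = [CO2*]/KH = 71.9×10^-6 / 3.020×10^-2 = 2.38×10^-3 atm = 2380 μatm

pCO2 = 2380 μatm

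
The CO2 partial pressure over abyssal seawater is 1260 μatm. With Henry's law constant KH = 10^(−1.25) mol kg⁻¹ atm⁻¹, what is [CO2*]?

[CO2*] = 70.9 μmol/kg

KH = 10^(−1.25) = 5.623×10^-2 mol kg⁻¹ atm⁻¹
[CO2*] = KH · pCO2 = 5.623×10^-2 × 1260×10^-6 atm = 7.09×10^-5 mol/kg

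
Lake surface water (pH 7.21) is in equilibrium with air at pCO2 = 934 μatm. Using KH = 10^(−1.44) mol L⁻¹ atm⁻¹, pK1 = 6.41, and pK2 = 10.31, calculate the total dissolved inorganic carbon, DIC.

DIC = 0.248 mmol/L

[CO2*] = KH · pCO2 = 10^(−1.44) × 934×10^-6 = 3.391×10^-5 mol/L
α₀ = 1/(1 + K1/[H⁺] + K1K2/[H⁺]²) = 1/(1 + 10^+0.80 + 10^-2.30) = 0.1367
DIC = [CO2*]/α₀ = 3.391×10^-5 / 0.1367 = 0.248 mmol/L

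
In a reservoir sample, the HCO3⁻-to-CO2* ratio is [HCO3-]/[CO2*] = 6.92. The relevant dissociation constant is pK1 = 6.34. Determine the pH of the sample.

pH = 7.18

From K1 = [H⁺][HCO3-]/[CO2*]:  pH = pK1 + log₁₀([HCO3-]/[CO2*])
log₁₀(6.92) = +0.840
pH = 6.34 + (+0.840) = 7.18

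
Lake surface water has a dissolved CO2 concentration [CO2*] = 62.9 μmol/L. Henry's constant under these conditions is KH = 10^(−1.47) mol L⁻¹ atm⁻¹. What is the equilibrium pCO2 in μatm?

pCO2 = 1860 μatm

KH = 10^(−1.47) = 3.388×10^-2 mol L⁻¹ atm⁻¹
pCO2 = [CO2*]/KH = 62.9×10^-6 / 3.388×10^-2 = 1.86×10^-3 atm = 1860 μatm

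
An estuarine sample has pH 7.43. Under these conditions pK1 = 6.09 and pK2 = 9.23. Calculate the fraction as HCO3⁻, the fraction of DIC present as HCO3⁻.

α₁ = 0.942

α₁ = 1 / (1 + [H⁺]/K1 + K2/[H⁺]) = 1 / (1 + 10^-1.34 + 10^-1.80)
   = 1 / (1 + 0.045709 + 0.015849) = 1/1.0616 = 0.9420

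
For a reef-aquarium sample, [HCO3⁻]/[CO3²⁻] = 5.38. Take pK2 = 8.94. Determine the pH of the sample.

From K2 = [H⁺][CO3²⁻]/[HCO3⁻]:  pH = pK2 − log₁₀([HCO3⁻]/[CO3²⁻])
log₁₀(5.38) = +0.731
pH = 8.94 − (+0.731) = 8.21

pH = 8.21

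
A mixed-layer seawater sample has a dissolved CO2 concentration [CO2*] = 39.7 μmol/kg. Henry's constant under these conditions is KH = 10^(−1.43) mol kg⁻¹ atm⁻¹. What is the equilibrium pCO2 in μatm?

pCO2 = 1070 μatm

KH = 10^(−1.43) = 3.715×10^-2 mol kg⁻¹ atm⁻¹
pCO2 = [CO2*]/KH = 39.7×10^-6 / 3.715×10^-2 = 1.07×10^-3 atm = 1070 μatm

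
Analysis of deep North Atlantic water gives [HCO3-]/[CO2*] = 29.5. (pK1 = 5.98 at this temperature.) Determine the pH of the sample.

From K1 = [H⁺][HCO3-]/[CO2*]:  pH = pK1 + log₁₀([HCO3-]/[CO2*])
log₁₀(29.5) = +1.470
pH = 5.98 + (+1.470) = 7.45

pH = 7.45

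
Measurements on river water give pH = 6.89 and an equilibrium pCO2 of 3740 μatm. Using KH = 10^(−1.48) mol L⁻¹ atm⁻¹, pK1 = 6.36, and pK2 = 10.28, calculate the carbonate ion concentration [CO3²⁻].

[CO3²⁻] = 0.171 μmol/L

[CO2*] = KH · pCO2 = 10^(−1.48) × 3740×10^-6 = 1.238×10^-4 mol/L
α₀ = 1/(1 + K1/[H⁺] + K1K2/[H⁺]²) = 1/(1 + 10^+0.53 + 10^-2.86) = 0.2278
DIC = [CO2*]/α₀ = 1.238×10^-4 / 0.2278 = 0.5436 mmol/L
[CO3²⁻] = α₂·DIC; α₂ = 0.0003145, so [CO3²⁻] = 0.0003145 × 0.5436 = 0.000171 mmol/L = 0.171 μmol/L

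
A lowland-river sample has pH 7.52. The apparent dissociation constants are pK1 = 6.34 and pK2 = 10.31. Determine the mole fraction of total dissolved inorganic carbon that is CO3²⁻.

α₂ = 0.00152

α₂ = 1 / (1 + [H⁺]/K2 + [H⁺]²/(K1K2)) = 1 / (1 + 10^+2.79 + 10^+1.61)
   = 1 / (1 + 616.60 + 40.738) = 1/658.33 = 0.001519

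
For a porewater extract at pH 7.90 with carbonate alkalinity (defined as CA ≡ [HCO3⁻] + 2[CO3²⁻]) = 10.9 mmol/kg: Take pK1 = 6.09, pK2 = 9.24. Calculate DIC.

CA = [HCO3⁻] + 2[CO3²⁻] = (α₁ + 2α₂)·DIC
At pH 7.90: [H⁺]/K1 = 10^-1.81 = 0.015488, K2/[H⁺] = 10^-1.34 = 0.045709
α₁ = 1/(1 + 0.015488 + 0.045709) = 1/1.0612 = 0.9423; α₂ = α₁·K2/[H⁺] = 0.04307
α₁ + 2α₂ = 1.0285
DIC = CA / (α₁ + 2α₂) = 10.9 / 1.0285 = 10.6 mmol/kg

DIC = 10.6 mmol/kg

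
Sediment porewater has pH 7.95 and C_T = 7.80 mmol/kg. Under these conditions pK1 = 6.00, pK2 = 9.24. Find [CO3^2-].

α₂ = 1 / (1 + [H⁺]/K2 + [H⁺]²/(K1K2)) = 1 / (1 + 10^+1.29 + 10^-0.66)
   = 1 / (1 + 19.498 + 0.21878) = 1/20.717 = 0.04827
[CO3²⁻] = α₂ × DIC = 0.04827 × 7.80 = 0.376 mmol/kg

[CO3²⁻] = 0.376 mmol/kg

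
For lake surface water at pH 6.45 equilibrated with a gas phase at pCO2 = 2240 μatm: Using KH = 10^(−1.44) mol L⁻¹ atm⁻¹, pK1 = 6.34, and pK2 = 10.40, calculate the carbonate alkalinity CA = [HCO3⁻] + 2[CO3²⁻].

CA = 0.105 mmol/L

[CO2*] = KH · pCO2 = 10^(−1.44) × 2240×10^-6 = 8.133×10^-5 mol/L
α₀ = 1/(1 + K1/[H⁺] + K1K2/[H⁺]²) = 1/(1 + 10^+0.11 + 10^-3.84) = 0.4370
DIC = [CO2*]/α₀ = 8.133×10^-5 / 0.4370 = 0.1861 mmol/L
CA = (α₁ + 2α₂)·DIC = (0.5629 + 2×6.316×10^-5) × 0.1861 = 0.105 mmol/L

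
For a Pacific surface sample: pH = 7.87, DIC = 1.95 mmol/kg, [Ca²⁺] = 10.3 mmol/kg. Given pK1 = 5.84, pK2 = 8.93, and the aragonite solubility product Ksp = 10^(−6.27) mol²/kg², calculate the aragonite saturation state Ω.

Ω = 2.97

α₂ = 1 / (1 + [H⁺]/K2 + [H⁺]²/(K1K2)) = 1 / (1 + 10^+1.06 + 10^-0.97)
   = 1 / (1 + 11.482 + 0.10715) = 1/12.589 = 0.07944
[CO3²⁻] = α₂ × DIC = 0.07944 × 1.95 = 0.1549 mmol/kg
Ksp = 10^(−6.27) = 5.370×10^-7
Ω = [Ca²⁺][CO3²⁻]/Ksp = (10.3×10^-3)(1.549×10^-4) / 5.370×10^-7 = 2.97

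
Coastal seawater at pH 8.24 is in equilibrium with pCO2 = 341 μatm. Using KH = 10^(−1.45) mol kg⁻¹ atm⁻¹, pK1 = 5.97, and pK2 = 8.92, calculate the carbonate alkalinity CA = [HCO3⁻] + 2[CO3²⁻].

[CO2*] = KH · pCO2 = 10^(−1.45) × 341×10^-6 = 1.210×10^-5 mol/kg
α₀ = 1/(1 + K1/[H⁺] + K1K2/[H⁺]²) = 1/(1 + 10^+2.27 + 10^+1.59) = 0.004423
DIC = [CO2*]/α₀ = 1.210×10^-5 / 0.004423 = 2.736 mmol/kg
CA = (α₁ + 2α₂)·DIC = (0.8235 + 2×0.1721) × 2.736 = 3.19 mmol/kg

CA = 3.19 mmol/kg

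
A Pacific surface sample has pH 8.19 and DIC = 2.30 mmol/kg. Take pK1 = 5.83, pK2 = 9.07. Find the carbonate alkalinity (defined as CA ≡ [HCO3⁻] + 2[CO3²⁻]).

CA = 2.56 mmol/kg

CA = [HCO3⁻] + 2[CO3²⁻] = (α₁ + 2α₂)·DIC
At pH 8.19: [H⁺]/K1 = 10^-2.36 = 0.0043652, K2/[H⁺] = 10^-0.88 = 0.13183
α₁ = 1/(1 + 0.0043652 + 0.13183) = 1/1.1362 = 0.8801; α₂ = α₁·K2/[H⁺] = 0.1160
α₁ + 2α₂ = 1.1122
CA = 1.1122 × 2.30 = 2.56 mmol/kg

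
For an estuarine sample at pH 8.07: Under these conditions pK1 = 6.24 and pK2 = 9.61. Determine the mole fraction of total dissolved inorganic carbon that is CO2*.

α₀ = 0.0142

α₀ = 1 / (1 + K1/[H⁺] + K1K2/[H⁺]²) = 1 / (1 + 10^+1.83 + 10^+0.29)
   = 1 / (1 + 67.608 + 1.9498) = 1/70.558 = 0.01417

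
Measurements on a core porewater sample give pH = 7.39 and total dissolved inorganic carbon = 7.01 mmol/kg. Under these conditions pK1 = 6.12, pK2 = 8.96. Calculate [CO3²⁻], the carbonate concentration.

[CO3²⁻] = 0.175 mmol/kg

α₂ = 1 / (1 + [H⁺]/K2 + [H⁺]²/(K1K2)) = 1 / (1 + 10^+1.57 + 10^+0.30)
   = 1 / (1 + 37.154 + 1.9953) = 1/40.149 = 0.02491
[CO3²⁻] = α₂ × DIC = 0.02491 × 7.01 = 0.175 mmol/kg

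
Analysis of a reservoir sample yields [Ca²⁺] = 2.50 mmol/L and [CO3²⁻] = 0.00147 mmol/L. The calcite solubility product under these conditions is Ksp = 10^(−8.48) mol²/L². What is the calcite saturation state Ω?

Ω = 1.11

Ksp = 10^(−8.48) = 3.311×10^-9
Ω = [Ca²⁺][CO3²⁻]/Ksp = (2.50×10^-3)(0.00147×10^-3) / 3.311×10^-9 = 1.11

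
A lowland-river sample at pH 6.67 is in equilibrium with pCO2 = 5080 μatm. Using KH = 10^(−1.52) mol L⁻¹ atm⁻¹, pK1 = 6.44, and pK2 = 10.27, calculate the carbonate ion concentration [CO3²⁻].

[CO3²⁻] = 0.0654 μmol/L

[CO2*] = KH · pCO2 = 10^(−1.52) × 5080×10^-6 = 1.534×10^-4 mol/L
α₀ = 1/(1 + K1/[H⁺] + K1K2/[H⁺]²) = 1/(1 + 10^+0.23 + 10^-3.37) = 0.3706
DIC = [CO2*]/α₀ = 1.534×10^-4 / 0.3706 = 0.4140 mmol/L
[CO3²⁻] = α₂·DIC; α₂ = 0.0001581, so [CO3²⁻] = 0.0001581 × 0.4140 = 6.54×10^-5 mmol/L = 0.0654 μmol/L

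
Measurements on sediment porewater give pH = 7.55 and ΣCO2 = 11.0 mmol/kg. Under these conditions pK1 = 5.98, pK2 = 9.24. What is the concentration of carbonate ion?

[CO3²⁻] = 0.214 mmol/kg

α₂ = 1 / (1 + [H⁺]/K2 + [H⁺]²/(K1K2)) = 1 / (1 + 10^+1.69 + 10^+0.12)
   = 1 / (1 + 48.978 + 1.3183) = 1/51.296 = 0.01949
[CO3²⁻] = α₂ × DIC = 0.01949 × 11.0 = 0.214 mmol/kg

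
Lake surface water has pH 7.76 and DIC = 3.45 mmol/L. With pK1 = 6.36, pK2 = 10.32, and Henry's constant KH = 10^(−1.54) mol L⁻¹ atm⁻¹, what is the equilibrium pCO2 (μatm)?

pCO2 = 4570 μatm

α₀ = 1 / (1 + K1/[H⁺] + K1K2/[H⁺]²) = 1 / (1 + 10^+1.40 + 10^-1.16)
   = 1 / (1 + 25.119 + 0.069183) = 1/26.188 = 0.03819
[CO2*] = α₀ × DIC = 0.03819 × 3.45 = 0.1317 mmol/L
pCO2 = [CO2*]/KH = 1.317×10^-4 / 2.884×10^-2 = 4570 μatm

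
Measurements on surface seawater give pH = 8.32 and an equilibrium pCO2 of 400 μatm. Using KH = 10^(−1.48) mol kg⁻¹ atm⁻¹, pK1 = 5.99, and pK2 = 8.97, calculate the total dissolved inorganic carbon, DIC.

[CO2*] = KH · pCO2 = 10^(−1.48) × 400×10^-6 = 1.325×10^-5 mol/kg
α₀ = 1/(1 + K1/[H⁺] + K1K2/[H⁺]²) = 1/(1 + 10^+2.33 + 10^+1.68) = 0.003807
DIC = [CO2*]/α₀ = 1.325×10^-5 / 0.003807 = 3.48 mmol/kg

DIC = 3.48 mmol/kg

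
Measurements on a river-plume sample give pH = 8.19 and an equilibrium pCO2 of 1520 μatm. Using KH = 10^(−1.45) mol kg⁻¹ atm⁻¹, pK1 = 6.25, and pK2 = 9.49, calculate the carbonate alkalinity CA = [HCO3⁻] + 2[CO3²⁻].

CA = 5.17 mmol/kg

[CO2*] = KH · pCO2 = 10^(−1.45) × 1520×10^-6 = 5.393×10^-5 mol/kg
α₀ = 1/(1 + K1/[H⁺] + K1K2/[H⁺]²) = 1/(1 + 10^+1.94 + 10^+0.64) = 0.01082
DIC = [CO2*]/α₀ = 5.393×10^-5 / 0.01082 = 4.987 mmol/kg
CA = (α₁ + 2α₂)·DIC = (0.9420 + 2×0.04721) × 4.987 = 5.17 mmol/kg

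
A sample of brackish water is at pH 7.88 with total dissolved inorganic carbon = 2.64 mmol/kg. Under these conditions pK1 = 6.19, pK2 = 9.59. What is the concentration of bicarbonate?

α₁ = 1 / (1 + [H⁺]/K1 + K2/[H⁺]) = 1 / (1 + 10^-1.69 + 10^-1.71)
   = 1 / (1 + 0.020417 + 0.019498) = 1/1.0399 = 0.9616
[HCO3⁻] = α₁ × DIC = 0.9616 × 2.64 = 2.54 mmol/kg

[HCO3⁻] = 2.54 mmol/kg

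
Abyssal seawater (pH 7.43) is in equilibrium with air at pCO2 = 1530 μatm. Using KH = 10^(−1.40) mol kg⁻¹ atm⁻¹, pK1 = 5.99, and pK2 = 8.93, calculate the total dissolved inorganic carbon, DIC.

DIC = 1.79 mmol/kg

[CO2*] = KH · pCO2 = 10^(−1.40) × 1530×10^-6 = 6.091×10^-5 mol/kg
α₀ = 1/(1 + K1/[H⁺] + K1K2/[H⁺]²) = 1/(1 + 10^+1.44 + 10^-0.06) = 0.03400
DIC = [CO2*]/α₀ = 6.091×10^-5 / 0.03400 = 1.79 mmol/kg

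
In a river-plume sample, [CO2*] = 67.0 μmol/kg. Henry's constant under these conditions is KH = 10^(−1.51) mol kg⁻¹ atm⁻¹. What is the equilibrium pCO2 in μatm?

KH = 10^(−1.51) = 3.090×10^-2 mol kg⁻¹ atm⁻¹
pCO2 = [CO2*]/KH = 67.0×10^-6 / 3.090×10^-2 = 2.17×10^-3 atm = 2170 μatm

pCO2 = 2170 μatm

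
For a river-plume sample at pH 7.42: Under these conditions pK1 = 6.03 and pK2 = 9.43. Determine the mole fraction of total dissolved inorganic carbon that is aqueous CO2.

α₀ = 1 / (1 + K1/[H⁺] + K1K2/[H⁺]²) = 1 / (1 + 10^+1.39 + 10^-0.62)
   = 1 / (1 + 24.547 + 0.23988) = 1/25.787 = 0.03878

α₀ = 0.0388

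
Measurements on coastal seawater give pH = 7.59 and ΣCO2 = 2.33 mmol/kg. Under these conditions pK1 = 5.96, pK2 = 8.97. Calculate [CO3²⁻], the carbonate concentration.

α₂ = 1 / (1 + [H⁺]/K2 + [H⁺]²/(K1K2)) = 1 / (1 + 10^+1.38 + 10^-0.25)
   = 1 / (1 + 23.988 + 0.56234) = 1/25.551 = 0.03914
[CO3²⁻] = α₂ × DIC = 0.03914 × 2.33 = 0.0912 mmol/kg

[CO3²⁻] = 0.0912 mmol/kg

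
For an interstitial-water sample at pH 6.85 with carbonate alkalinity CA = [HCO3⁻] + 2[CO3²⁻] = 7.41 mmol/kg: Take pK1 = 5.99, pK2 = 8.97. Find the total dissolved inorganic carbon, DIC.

DIC = 8.36 mmol/kg

CA = [HCO3⁻] + 2[CO3²⁻] = (α₁ + 2α₂)·DIC
At pH 6.85: [H⁺]/K1 = 10^-0.86 = 0.13804, K2/[H⁺] = 10^-2.12 = 0.0075858
α₁ = 1/(1 + 0.13804 + 0.0075858) = 1/1.1456 = 0.8729; α₂ = α₁·K2/[H⁺] = 0.006622
α₁ + 2α₂ = 0.8861
DIC = CA / (α₁ + 2α₂) = 7.41 / 0.8861 = 8.36 mmol/kg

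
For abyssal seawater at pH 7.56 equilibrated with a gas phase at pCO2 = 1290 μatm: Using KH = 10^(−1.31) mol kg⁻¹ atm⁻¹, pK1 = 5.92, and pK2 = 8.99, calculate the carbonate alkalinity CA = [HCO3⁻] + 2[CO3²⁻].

CA = 2.96 mmol/kg

[CO2*] = KH · pCO2 = 10^(−1.31) × 1290×10^-6 = 6.318×10^-5 mol/kg
α₀ = 1/(1 + K1/[H⁺] + K1K2/[H⁺]²) = 1/(1 + 10^+1.64 + 10^+0.21) = 0.02161
DIC = [CO2*]/α₀ = 6.318×10^-5 / 0.02161 = 2.924 mmol/kg
CA = (α₁ + 2α₂)·DIC = (0.9433 + 2×0.03505) × 2.924 = 2.96 mmol/kg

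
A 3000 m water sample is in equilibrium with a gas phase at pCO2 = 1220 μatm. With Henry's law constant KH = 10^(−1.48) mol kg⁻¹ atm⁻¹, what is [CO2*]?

[CO2*] = 40.4 μmol/kg

KH = 10^(−1.48) = 3.311×10^-2 mol kg⁻¹ atm⁻¹
[CO2*] = KH · pCO2 = 3.311×10^-2 × 1220×10^-6 atm = 4.04×10^-5 mol/kg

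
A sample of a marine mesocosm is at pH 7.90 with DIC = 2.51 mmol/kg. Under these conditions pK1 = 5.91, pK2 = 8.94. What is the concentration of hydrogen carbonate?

[HCO3⁻] = 2.28 mmol/kg

α₁ = 1 / (1 + [H⁺]/K1 + K2/[H⁺]) = 1 / (1 + 10^-1.99 + 10^-1.04)
   = 1 / (1 + 0.010233 + 0.091201) = 1/1.1014 = 0.9079
[HCO3⁻] = α₁ × DIC = 0.9079 × 2.51 = 2.28 mmol/kg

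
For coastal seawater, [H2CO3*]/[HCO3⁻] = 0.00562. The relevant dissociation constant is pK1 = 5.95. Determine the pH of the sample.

pH = 8.20

From K1 = [H⁺][HCO3⁻]/[H2CO3*]:  pH = pK1 − log₁₀([H2CO3*]/[HCO3⁻])
log₁₀(0.00562) = -2.250
pH = 5.95 − (-2.250) = 8.20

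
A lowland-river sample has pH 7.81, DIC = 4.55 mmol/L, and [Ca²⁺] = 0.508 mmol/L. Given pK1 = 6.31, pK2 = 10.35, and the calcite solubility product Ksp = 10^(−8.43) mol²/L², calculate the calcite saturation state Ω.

α₂ = 1 / (1 + [H⁺]/K2 + [H⁺]²/(K1K2)) = 1 / (1 + 10^+2.54 + 10^+1.04)
   = 1 / (1 + 346.74 + 10.965) = 1/358.70 = 0.002788
[CO3²⁻] = α₂ × DIC = 0.002788 × 4.55 = 0.01268 mmol/L = 12.68 μmol/L
Ksp = 10^(−8.43) = 3.715×10^-9
Ω = [Ca²⁺][CO3²⁻]/Ksp = (0.508×10^-3)(1.268×10^-5) / 3.715×10^-9 = 1.73

Ω = 1.73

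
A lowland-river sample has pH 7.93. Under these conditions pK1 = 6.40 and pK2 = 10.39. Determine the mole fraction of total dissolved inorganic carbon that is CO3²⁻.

α₂ = 0.00336

α₂ = 1 / (1 + [H⁺]/K2 + [H⁺]²/(K1K2)) = 1 / (1 + 10^+2.46 + 10^+0.93)
   = 1 / (1 + 288.40 + 8.5114) = 1/297.91 = 0.003357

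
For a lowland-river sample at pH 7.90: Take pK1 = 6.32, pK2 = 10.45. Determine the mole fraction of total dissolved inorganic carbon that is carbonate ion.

α₂ = 0.00274

α₂ = 1 / (1 + [H⁺]/K2 + [H⁺]²/(K1K2)) = 1 / (1 + 10^+2.55 + 10^+0.97)
   = 1 / (1 + 354.81 + 9.3325) = 1/365.15 = 0.002739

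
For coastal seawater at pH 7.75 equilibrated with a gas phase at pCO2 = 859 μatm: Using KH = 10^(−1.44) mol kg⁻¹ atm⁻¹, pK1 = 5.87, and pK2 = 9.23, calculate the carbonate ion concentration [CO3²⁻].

[CO2*] = KH · pCO2 = 10^(−1.44) × 859×10^-6 = 3.119×10^-5 mol/kg
α₀ = 1/(1 + K1/[H⁺] + K1K2/[H⁺]²) = 1/(1 + 10^+1.88 + 10^+0.40) = 0.01260
DIC = [CO2*]/α₀ = 3.119×10^-5 / 0.01260 = 2.475 mmol/kg
[CO3²⁻] = α₂·DIC; α₂ = 0.03165, so [CO3²⁻] = 0.03165 × 2.475 = 0.0783 mmol/kg

[CO3²⁻] = 0.0783 mmol/kg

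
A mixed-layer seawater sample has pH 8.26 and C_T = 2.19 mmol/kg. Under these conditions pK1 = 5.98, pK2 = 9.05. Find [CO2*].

α₀ = 1 / (1 + K1/[H⁺] + K1K2/[H⁺]²) = 1 / (1 + 10^+2.28 + 10^+1.49)
   = 1 / (1 + 190.55 + 30.903) = 1/222.45 = 0.004495
[CO2*] = α₀ × DIC = 0.004495 × 2.19 = 0.00984 mmol/kg = 9.84 μmol/kg

[CO2*] = 9.84 μmol/kg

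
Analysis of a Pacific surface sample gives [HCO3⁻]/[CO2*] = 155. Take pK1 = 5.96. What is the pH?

From K1 = [H⁺][HCO3⁻]/[CO2*]:  pH = pK1 + log₁₀([HCO3⁻]/[CO2*])
log₁₀(155) = +2.190
pH = 5.96 + (+2.190) = 8.15

pH = 8.15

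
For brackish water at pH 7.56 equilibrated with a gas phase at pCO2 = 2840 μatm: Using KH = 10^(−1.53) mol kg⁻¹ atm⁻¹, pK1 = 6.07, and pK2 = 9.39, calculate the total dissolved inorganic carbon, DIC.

[CO2*] = KH · pCO2 = 10^(−1.53) × 2840×10^-6 = 8.381×10^-5 mol/kg
α₀ = 1/(1 + K1/[H⁺] + K1K2/[H⁺]²) = 1/(1 + 10^+1.49 + 10^-0.34) = 0.03090
DIC = [CO2*]/α₀ = 8.381×10^-5 / 0.03090 = 2.71 mmol/kg

DIC = 2.71 mmol/kg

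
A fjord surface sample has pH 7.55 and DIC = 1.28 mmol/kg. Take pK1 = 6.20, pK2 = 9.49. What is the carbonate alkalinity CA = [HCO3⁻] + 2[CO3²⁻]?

CA = 1.24 mmol/kg

CA = [HCO3⁻] + 2[CO3²⁻] = (α₁ + 2α₂)·DIC
At pH 7.55: [H⁺]/K1 = 10^-1.35 = 0.044668, K2/[H⁺] = 10^-1.94 = 0.011482
α₁ = 1/(1 + 0.044668 + 0.011482) = 1/1.0561 = 0.9468; α₂ = α₁·K2/[H⁺] = 0.01087
α₁ + 2α₂ = 0.9686
CA = 0.9686 × 1.28 = 1.24 mmol/kg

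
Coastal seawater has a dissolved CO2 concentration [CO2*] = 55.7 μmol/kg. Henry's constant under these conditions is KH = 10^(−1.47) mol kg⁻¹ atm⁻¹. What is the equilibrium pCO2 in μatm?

KH = 10^(−1.47) = 3.388×10^-2 mol kg⁻¹ atm⁻¹
pCO2 = [CO2*]/KH = 55.7×10^-6 / 3.388×10^-2 = 1.64×10^-3 atm = 1640 μatm

pCO2 = 1640 μatm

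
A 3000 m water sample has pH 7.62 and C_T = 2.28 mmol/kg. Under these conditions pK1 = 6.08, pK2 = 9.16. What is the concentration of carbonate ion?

α₂ = 1 / (1 + [H⁺]/K2 + [H⁺]²/(K1K2)) = 1 / (1 + 10^+1.54 + 10^+0.00)
   = 1 / (1 + 34.674 + 1.0000) = 1/36.674 = 0.02727
[CO3²⁻] = α₂ × DIC = 0.02727 × 2.28 = 0.0622 mmol/kg

[CO3²⁻] = 0.0622 mmol/kg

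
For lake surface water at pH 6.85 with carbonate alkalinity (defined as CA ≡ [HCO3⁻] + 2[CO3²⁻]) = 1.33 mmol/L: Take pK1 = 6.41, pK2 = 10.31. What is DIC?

CA = [HCO3⁻] + 2[CO3²⁻] = (α₁ + 2α₂)·DIC
At pH 6.85: [H⁺]/K1 = 10^-0.44 = 0.36308, K2/[H⁺] = 10^-3.46 = 0.00034674
α₁ = 1/(1 + 0.36308 + 0.00034674) = 1/1.3634 = 0.7334; α₂ = α₁·K2/[H⁺] = 0.0002543
α₁ + 2α₂ = 0.7340
DIC = CA / (α₁ + 2α₂) = 1.33 / 0.7340 = 1.81 mmol/L

DIC = 1.81 mmol/L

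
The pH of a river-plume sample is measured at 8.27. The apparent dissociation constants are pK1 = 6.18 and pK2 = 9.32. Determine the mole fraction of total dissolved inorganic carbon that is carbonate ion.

α₂ = 0.0812

α₂ = 1 / (1 + [H⁺]/K2 + [H⁺]²/(K1K2)) = 1 / (1 + 10^+1.05 + 10^-1.04)
   = 1 / (1 + 11.220 + 0.091201) = 1/12.311 = 0.08123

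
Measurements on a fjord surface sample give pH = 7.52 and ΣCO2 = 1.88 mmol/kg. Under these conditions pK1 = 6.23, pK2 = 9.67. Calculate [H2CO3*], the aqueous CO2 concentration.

α₀ = 1 / (1 + K1/[H⁺] + K1K2/[H⁺]²) = 1 / (1 + 10^+1.29 + 10^-0.86)
   = 1 / (1 + 19.498 + 0.13804) = 1/20.636 = 0.04846
[CO2*] = α₀ × DIC = 0.04846 × 1.88 = 0.0911 mmol/kg

[CO2*] = 0.0911 mmol/kg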